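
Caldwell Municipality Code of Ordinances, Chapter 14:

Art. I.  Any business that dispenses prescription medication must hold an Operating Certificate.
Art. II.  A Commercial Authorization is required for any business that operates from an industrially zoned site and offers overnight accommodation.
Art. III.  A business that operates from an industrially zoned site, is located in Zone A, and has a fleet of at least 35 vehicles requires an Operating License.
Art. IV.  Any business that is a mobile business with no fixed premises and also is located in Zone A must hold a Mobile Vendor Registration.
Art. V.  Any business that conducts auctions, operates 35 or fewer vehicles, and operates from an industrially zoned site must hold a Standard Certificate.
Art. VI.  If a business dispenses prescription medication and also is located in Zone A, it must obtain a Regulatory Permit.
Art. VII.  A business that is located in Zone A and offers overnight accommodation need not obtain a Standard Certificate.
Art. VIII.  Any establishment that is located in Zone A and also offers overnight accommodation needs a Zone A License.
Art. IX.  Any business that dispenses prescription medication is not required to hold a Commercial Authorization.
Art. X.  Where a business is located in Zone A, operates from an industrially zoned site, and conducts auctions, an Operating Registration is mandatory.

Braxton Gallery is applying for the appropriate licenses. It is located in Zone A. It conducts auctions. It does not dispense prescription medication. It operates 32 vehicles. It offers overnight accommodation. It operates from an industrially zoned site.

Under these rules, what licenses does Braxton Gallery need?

Art. I. does not dispense prescription medication → Operating Certificate not required.
Art. II. operates from an industrially zoned site; offers overnight accommodation → Commercial Authorization required.
Art. III. operates from an industrially zoned site; is located in Zone A; vehicles 32 < 35 → Operating License not required.
Art. IV. operates from an industrially zoned site (not: is a mobile business with no fixed premises); is located in Zone A → Mobile Vendor Registration not required.
Art. V. conducts auctions; vehicles 32 ≤ 35; operates from an industrially zoned site → Standard Certificate required.
Art. VI. does not dispense prescription medication; is located in Zone A → Regulatory Permit not required.
Art. VII. is located in Zone A; offers overnight accommodation → exempt from Standard Certificate.
Art. VIII. is located in Zone A; offers overnight accommodation → Zone A License required.
Art. IX. does not dispense prescription medication → Commercial Authorization exemption does not apply.
Art. X. is located in Zone A; operates from an industrially zoned site; conducts auctions → Operating Registration required.

Commercial Authorization, Operating Registration, Zone A License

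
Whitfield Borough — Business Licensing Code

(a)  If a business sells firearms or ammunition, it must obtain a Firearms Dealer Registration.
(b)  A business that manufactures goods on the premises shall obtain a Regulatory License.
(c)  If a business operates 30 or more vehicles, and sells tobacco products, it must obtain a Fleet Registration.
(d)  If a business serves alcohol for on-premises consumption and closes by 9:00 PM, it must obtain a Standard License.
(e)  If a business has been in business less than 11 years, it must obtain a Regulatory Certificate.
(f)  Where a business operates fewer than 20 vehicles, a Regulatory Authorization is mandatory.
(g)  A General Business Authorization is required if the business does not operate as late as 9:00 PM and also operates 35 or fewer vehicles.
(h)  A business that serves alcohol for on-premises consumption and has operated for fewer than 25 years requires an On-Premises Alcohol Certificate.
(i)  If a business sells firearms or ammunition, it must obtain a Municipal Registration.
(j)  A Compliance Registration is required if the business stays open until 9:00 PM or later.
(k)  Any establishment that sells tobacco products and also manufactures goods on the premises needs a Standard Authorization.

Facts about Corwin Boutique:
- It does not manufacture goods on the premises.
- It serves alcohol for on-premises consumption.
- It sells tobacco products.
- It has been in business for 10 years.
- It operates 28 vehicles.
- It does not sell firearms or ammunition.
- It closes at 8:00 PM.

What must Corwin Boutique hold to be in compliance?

General Business Authorization, On-Premises Alcohol Certificate, Regulatory Certificate, Standard License

(a) does not sell firearms or ammunition → Firearms Dealer Registration not required.
(b) does not manufacture goods on the premises → Regulatory License not required.
(c) vehicles 28 < 30; sells tobacco products → Fleet Registration not required.
(d) serves alcohol for on-premises consumption; closes 8:00 PM, at/before 9:00 PM → Standard License required.
(e) years in business 10 < 11 → Regulatory Certificate required.
(f) vehicles 28 ≥ 20 → Regulatory Authorization not required.
(g) closes 8:00 PM, at/before 9:00 PM; vehicles 28 ≤ 35 → General Business Authorization required.
(h) serves alcohol for on-premises consumption; years in business 10 < 25 → On-Premises Alcohol Certificate required.
(i) does not sell firearms or ammunition → Municipal Registration not required.
(j) closes 8:00 PM, at/before 9:00 PM → Compliance Registration not required.
(k) sells tobacco products; does not manufacture goods on the premises → Standard Authorization not required.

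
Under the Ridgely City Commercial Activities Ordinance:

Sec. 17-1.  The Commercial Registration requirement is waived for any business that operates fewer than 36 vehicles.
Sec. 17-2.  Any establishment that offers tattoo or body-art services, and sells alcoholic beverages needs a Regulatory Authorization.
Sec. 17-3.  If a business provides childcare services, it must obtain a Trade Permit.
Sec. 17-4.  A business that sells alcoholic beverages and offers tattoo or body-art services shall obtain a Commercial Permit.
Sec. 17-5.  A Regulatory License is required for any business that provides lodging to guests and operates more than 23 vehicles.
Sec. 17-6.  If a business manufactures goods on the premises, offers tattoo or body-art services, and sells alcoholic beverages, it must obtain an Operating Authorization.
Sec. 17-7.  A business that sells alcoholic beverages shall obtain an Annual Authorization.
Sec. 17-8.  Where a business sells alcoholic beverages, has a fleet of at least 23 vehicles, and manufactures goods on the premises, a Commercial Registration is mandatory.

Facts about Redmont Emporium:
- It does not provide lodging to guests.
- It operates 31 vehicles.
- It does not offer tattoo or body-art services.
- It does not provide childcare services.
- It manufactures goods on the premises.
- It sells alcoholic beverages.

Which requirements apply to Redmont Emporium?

Annual Authorization

Sec. 17-1. vehicles 31 < 36 → exempt from Commercial Registration.
Sec. 17-2. does not offer tattoo or body-art services; sells alcoholic beverages → Regulatory Authorization not required.
Sec. 17-3. does not provide childcare services → Trade Permit not required.
Sec. 17-4. sells alcoholic beverages; does not offer tattoo or body-art services → Commercial Permit not required.
Sec. 17-5. does not provide lodging to guests; vehicles 31 > 23 → Regulatory License not required.
Sec. 17-6. manufactures goods on the premises; does not offer tattoo or body-art services; sells alcoholic beverages → Operating Authorization not required.
Sec. 17-7. sells alcoholic beverages → Annual Authorization required.
Sec. 17-8. sells alcoholic beverages; vehicles 31 ≥ 23; manufactures goods on the premises → Commercial Registration required.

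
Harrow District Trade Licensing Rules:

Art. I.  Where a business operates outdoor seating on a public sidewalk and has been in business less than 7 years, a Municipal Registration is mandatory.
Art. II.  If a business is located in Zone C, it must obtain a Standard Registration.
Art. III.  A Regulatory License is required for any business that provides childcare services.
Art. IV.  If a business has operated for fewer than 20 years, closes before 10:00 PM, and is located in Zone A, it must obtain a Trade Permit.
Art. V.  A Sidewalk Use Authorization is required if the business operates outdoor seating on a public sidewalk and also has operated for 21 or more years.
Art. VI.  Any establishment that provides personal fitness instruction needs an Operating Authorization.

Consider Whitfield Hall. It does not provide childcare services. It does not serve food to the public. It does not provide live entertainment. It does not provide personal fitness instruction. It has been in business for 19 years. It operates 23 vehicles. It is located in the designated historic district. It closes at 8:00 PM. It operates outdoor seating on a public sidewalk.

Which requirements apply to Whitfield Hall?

Art. I. operates outdoor seating on a public sidewalk; years in business 19 ≥ 7 → Municipal Registration not required.
Art. II. is located in the designated historic district (not: is located in Zone C) → Standard Registration not required.
Art. III. does not provide childcare services → Regulatory License not required.
Art. IV. years in business 19 < 20; closes 8:00 PM, at/before 10:00 PM; is located in the designated historic district (not: is located in Zone A) → Trade Permit not required.
Art. V. operates outdoor seating on a public sidewalk; years in business 19 < 21 → Sidewalk Use Authorization not required.
Art. VI. does not provide personal fitness instruction → Operating Authorization not required.

None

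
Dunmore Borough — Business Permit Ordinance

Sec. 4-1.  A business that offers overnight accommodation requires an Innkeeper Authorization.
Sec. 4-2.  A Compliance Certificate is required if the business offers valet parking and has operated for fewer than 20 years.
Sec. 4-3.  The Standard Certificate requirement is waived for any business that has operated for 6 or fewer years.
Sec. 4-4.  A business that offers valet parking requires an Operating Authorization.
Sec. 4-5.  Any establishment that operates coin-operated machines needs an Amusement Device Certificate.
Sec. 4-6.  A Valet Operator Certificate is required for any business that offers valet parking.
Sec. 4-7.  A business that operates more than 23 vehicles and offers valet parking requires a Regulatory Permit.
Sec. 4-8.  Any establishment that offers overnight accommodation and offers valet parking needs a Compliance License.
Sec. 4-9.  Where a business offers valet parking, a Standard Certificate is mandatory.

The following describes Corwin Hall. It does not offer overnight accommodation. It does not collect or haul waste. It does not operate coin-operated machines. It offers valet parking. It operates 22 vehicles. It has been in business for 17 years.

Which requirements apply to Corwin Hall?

Compliance Certificate, Operating Authorization, Standard Certificate, Valet Operator Certificate

Sec. 4-1. does not offer overnight accommodation → Innkeeper Authorization not required.
Sec. 4-2. offers valet parking; years in business 17 < 20 → Compliance Certificate required.
Sec. 4-3. years in business 17 > 6 → Standard Certificate exemption does not apply.
Sec. 4-4. offers valet parking → Operating Authorization required.
Sec. 4-5. does not operate coin-operated machines → Amusement Device Certificate not required.
Sec. 4-6. offers valet parking → Valet Operator Certificate required.
Sec. 4-7. vehicles 22 ≤ 23; offers valet parking → Regulatory Permit not required.
Sec. 4-8. does not offer overnight accommodation; offers valet parking → Compliance License not required.
Sec. 4-9. offers valet parking → Standard Certificate required.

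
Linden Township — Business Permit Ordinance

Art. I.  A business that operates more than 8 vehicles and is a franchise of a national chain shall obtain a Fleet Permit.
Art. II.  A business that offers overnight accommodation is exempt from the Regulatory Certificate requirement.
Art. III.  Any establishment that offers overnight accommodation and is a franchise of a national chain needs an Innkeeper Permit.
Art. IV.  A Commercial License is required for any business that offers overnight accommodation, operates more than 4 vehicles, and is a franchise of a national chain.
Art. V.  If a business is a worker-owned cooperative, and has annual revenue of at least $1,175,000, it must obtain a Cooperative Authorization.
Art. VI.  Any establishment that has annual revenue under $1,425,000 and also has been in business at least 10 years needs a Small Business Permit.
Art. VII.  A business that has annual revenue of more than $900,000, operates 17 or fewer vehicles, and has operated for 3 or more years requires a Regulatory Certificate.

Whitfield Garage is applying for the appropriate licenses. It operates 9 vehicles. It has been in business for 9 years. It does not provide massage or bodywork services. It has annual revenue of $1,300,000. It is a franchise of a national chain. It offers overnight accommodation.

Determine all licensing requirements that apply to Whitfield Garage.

Commercial License, Fleet Permit, Innkeeper Permit

Art. I. vehicles 9 > 8; is a franchise of a national chain → Fleet Permit required.
Art. II. offers overnight accommodation → exempt from Regulatory Certificate.
Art. III. offers overnight accommodation; is a franchise of a national chain → Innkeeper Permit required.
Art. IV. offers overnight accommodation; vehicles 9 > 4; is a franchise of a national chain → Commercial License required.
Art. V. is a franchise of a national chain (not: is a worker-owned cooperative); revenue $1,300,000 ≥ $1,175,000 → Cooperative Authorization not required.
Art. VI. revenue $1,300,000 < $1,425,000; years in business 9 < 10 → Small Business Permit not required.
Art. VII. revenue $1,300,000 > $900,000; vehicles 9 ≤ 17; years in business 9 ≥ 3 → Regulatory Certificate required.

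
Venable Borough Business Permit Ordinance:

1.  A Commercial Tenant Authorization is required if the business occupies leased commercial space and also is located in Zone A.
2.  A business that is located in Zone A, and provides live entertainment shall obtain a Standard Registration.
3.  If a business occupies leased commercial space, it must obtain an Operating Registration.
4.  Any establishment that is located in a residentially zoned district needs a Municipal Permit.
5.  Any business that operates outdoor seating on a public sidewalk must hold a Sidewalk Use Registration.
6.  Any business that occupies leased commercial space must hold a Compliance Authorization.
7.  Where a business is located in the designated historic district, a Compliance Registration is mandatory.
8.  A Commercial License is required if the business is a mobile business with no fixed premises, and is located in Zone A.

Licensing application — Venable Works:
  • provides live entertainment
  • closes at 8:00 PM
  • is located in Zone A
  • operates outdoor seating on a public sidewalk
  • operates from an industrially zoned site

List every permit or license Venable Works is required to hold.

Sidewalk Use Registration, Standard Registration

1. operates from an industrially zoned site (not: occupies leased commercial space); is located in Zone A → Commercial Tenant Authorization not required.
2. is located in Zone A; provides live entertainment → Standard Registration required.
3. operates from an industrially zoned site (not: occupies leased commercial space) → Operating Registration not required.
4. is located in Zone A (not: is located in a residentially zoned district) → Municipal Permit not required.
5. operates outdoor seating on a public sidewalk → Sidewalk Use Registration required.
6. operates from an industrially zoned site (not: occupies leased commercial space) → Compliance Authorization not required.
7. is located in Zone A (not: is located in the designated historic district) → Compliance Registration not required.
8. operates from an industrially zoned site (not: is a mobile business with no fixed premises); is located in Zone A → Commercial License not required.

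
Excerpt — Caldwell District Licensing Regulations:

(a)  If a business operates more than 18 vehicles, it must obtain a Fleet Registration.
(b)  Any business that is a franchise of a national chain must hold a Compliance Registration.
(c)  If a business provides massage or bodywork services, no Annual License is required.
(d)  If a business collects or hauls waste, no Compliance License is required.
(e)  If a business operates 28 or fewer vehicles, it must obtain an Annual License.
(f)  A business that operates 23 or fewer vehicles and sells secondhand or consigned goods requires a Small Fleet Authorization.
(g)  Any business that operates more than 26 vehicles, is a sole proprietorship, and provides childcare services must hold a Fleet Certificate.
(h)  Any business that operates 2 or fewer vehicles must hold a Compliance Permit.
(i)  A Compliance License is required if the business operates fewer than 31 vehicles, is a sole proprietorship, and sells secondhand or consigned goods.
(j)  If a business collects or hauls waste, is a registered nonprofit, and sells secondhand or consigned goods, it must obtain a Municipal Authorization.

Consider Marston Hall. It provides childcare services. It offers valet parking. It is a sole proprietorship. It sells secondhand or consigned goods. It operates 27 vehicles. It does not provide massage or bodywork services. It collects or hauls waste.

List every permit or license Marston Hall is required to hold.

(a) vehicles 27 > 18 → Fleet Registration required.
(b) is a sole proprietorship (not: is a franchise of a national chain) → Compliance Registration not required.
(c) does not provide massage or bodywork services → Annual License exemption does not apply.
(d) collects or hauls waste → exempt from Compliance License.
(e) vehicles 27 ≤ 28 → Annual License required.
(f) vehicles 27 > 23; sells secondhand or consigned goods → Small Fleet Authorization not required.
(g) vehicles 27 > 26; is a sole proprietorship; provides childcare services → Fleet Certificate required.
(h) vehicles 27 > 2 → Compliance Permit not required.
(i) vehicles 27 < 31; is a sole proprietorship; sells secondhand or consigned goods → Compliance License required.
(j) collects or hauls waste; is a sole proprietorship (not: is a registered nonprofit); sells secondhand or consigned goods → Municipal Authorization not required.

Annual License, Fleet Certificate, Fleet Registration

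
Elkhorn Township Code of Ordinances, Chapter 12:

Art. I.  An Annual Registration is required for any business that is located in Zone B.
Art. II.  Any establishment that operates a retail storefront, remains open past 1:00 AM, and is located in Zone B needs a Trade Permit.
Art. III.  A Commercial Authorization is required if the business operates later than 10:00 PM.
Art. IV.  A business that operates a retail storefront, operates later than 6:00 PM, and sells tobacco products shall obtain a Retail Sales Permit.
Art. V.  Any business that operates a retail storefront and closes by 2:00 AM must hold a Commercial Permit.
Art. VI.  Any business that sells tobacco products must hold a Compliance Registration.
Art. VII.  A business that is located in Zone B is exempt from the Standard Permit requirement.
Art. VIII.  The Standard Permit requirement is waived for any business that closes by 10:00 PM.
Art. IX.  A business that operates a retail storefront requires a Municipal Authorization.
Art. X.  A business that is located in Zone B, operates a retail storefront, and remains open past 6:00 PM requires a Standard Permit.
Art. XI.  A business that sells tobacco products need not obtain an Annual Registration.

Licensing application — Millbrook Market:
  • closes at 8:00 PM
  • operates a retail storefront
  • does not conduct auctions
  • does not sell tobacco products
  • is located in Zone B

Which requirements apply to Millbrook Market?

Art. I. is located in Zone B → Annual Registration required.
Art. II. operates a retail storefront; closes 8:00 PM, at/before 1:00 AM; is located in Zone B → Trade Permit not required.
Art. III. closes 8:00 PM, at/before 10:00 PM → Commercial Authorization not required.
Art. IV. operates a retail storefront; closes 8:00 PM, after 6:00 PM; does not sell tobacco products → Retail Sales Permit not required.
Art. V. operates a retail storefront; closes 8:00 PM, at/before 2:00 AM → Commercial Permit required.
Art. VI. does not sell tobacco products → Compliance Registration not required.
Art. VII. is located in Zone B → exempt from Standard Permit.
Art. VIII. closes 8:00 PM, at/before 10:00 PM → exempt from Standard Permit.
Art. IX. operates a retail storefront → Municipal Authorization required.
Art. X. is located in Zone B; operates a retail storefront; closes 8:00 PM, after 6:00 PM → Standard Permit required.
Art. XI. does not sell tobacco products → Annual Registration exemption does not apply.

Annual Registration, Commercial Permit, Municipal Authorization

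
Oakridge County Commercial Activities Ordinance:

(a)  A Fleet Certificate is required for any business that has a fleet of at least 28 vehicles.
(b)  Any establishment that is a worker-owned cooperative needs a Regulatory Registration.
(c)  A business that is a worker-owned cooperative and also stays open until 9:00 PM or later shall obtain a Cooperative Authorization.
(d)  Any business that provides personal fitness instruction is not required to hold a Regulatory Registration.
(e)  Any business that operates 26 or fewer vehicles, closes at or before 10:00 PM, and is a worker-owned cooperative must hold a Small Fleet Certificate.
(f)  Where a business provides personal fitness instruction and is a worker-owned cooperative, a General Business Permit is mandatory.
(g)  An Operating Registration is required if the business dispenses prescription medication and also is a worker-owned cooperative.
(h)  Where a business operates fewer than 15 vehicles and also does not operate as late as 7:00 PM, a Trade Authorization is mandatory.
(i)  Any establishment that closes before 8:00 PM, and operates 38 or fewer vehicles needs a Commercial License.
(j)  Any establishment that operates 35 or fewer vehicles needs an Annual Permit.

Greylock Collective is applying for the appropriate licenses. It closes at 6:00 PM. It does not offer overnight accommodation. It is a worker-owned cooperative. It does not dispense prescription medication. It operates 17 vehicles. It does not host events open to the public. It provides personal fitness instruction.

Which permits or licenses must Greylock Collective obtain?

Annual Permit, Commercial License, General Business Permit, Small Fleet Certificate

(a) vehicles 17 < 28 → Fleet Certificate not required.
(b) is a worker-owned cooperative → Regulatory Registration required.
(c) is a worker-owned cooperative; closes 6:00 PM, at/before 9:00 PM → Cooperative Authorization not required.
(d) provides personal fitness instruction → exempt from Regulatory Registration.
(e) vehicles 17 ≤ 26; closes 6:00 PM, at/before 10:00 PM; is a worker-owned cooperative → Small Fleet Certificate required.
(f) provides personal fitness instruction; is a worker-owned cooperative → General Business Permit required.
(g) does not dispense prescription medication; is a worker-owned cooperative → Operating Registration not required.
(h) vehicles 17 ≥ 15; closes 6:00 PM, at/before 7:00 PM → Trade Authorization not required.
(i) closes 6:00 PM, at/before 8:00 PM; vehicles 17 ≤ 38 → Commercial License required.
(j) vehicles 17 ≤ 35 → Annual Permit required.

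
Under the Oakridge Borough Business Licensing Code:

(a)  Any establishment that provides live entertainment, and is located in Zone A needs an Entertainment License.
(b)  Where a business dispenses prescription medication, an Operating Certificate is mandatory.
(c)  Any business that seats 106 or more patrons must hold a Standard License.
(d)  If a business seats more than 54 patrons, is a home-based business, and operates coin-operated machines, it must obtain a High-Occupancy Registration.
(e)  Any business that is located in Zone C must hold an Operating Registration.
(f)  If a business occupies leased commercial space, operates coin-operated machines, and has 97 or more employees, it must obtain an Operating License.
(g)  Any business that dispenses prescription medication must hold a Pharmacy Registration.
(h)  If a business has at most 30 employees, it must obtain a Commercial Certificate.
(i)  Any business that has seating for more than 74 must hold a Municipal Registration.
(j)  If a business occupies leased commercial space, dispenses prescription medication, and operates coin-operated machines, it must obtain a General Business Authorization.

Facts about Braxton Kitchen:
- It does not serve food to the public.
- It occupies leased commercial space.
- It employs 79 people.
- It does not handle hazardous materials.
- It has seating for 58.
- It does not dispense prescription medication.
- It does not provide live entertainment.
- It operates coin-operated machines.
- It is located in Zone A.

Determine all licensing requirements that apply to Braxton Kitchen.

(a) does not provide live entertainment; is located in Zone A → Entertainment License not required.
(b) does not dispense prescription medication → Operating Certificate not required.
(c) seating 58 < 106 → Standard License not required.
(d) seating 58 > 54; occupies leased commercial space (not: is a home-based business); operates coin-operated machines → High-Occupancy Registration not required.
(e) is located in Zone A (not: is located in Zone C) → Operating Registration not required.
(f) occupies leased commercial space; operates coin-operated machines; employees 79 < 97 → Operating License not required.
(g) does not dispense prescription medication → Pharmacy Registration not required.
(h) employees 79 > 30 → Commercial Certificate not required.
(i) seating 58 ≤ 74 → Municipal Registration not required.
(j) occupies leased commercial space; does not dispense prescription medication; operates coin-operated machines → General Business Authorization not required.

None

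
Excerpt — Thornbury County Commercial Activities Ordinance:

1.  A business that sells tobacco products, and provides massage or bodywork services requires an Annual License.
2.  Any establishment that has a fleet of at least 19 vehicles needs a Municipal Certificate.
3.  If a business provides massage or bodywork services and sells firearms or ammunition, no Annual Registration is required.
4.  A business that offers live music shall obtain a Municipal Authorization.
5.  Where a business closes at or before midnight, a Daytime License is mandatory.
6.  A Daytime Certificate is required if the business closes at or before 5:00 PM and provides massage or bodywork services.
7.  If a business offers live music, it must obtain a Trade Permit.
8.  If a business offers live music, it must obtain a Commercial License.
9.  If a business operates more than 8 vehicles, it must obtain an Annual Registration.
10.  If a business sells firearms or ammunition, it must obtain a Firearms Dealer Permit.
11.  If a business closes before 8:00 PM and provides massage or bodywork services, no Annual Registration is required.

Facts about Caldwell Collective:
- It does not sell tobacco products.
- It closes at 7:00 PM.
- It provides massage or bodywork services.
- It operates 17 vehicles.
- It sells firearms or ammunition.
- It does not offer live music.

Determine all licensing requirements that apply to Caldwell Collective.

1. does not sell tobacco products; provides massage or bodywork services → Annual License not required.
2. vehicles 17 < 19 → Municipal Certificate not required.
3. provides massage or bodywork services; sells firearms or ammunition → exempt from Annual Registration.
4. does not offer live music → Municipal Authorization not required.
5. closes 7:00 PM, at/before midnight → Daytime License required.
6. closes 7:00 PM, after 5:00 PM; provides massage or bodywork services → Daytime Certificate not required.
7. does not offer live music → Trade Permit not required.
8. does not offer live music → Commercial License not required.
9. vehicles 17 > 8 → Annual Registration required.
10. sells firearms or ammunition → Firearms Dealer Permit required.
11. closes 7:00 PM, at/before 8:00 PM; provides massage or bodywork services → exempt from Annual Registration.

Daytime License, Firearms Dealer Permit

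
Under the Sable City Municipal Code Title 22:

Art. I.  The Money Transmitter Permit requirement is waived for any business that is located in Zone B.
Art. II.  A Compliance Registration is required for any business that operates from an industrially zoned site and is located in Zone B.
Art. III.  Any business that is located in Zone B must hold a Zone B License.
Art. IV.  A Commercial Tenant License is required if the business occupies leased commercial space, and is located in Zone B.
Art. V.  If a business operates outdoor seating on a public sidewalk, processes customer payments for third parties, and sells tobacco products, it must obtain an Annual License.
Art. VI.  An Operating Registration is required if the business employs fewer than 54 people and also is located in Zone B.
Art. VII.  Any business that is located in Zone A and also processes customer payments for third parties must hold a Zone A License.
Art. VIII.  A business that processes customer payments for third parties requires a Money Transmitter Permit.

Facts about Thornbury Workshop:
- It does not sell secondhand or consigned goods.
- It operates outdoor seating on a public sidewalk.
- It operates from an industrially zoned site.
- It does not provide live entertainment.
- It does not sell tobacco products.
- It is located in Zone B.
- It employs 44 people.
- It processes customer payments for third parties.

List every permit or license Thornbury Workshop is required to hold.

Compliance Registration, Operating Registration, Zone B License

Art. I. is located in Zone B → exempt from Money Transmitter Permit.
Art. II. operates from an industrially zoned site; is located in Zone B → Compliance Registration required.
Art. III. is located in Zone B → Zone B License required.
Art. IV. operates from an industrially zoned site (not: occupies leased commercial space); is located in Zone B → Commercial Tenant License not required.
Art. V. operates outdoor seating on a public sidewalk; processes customer payments for third parties; does not sell tobacco products → Annual License not required.
Art. VI. employees 44 < 54; is located in Zone B → Operating Registration required.
Art. VII. is located in Zone B (not: is located in Zone A); processes customer payments for third parties → Zone A License not required.
Art. VIII. processes customer payments for third parties → Money Transmitter Permit required.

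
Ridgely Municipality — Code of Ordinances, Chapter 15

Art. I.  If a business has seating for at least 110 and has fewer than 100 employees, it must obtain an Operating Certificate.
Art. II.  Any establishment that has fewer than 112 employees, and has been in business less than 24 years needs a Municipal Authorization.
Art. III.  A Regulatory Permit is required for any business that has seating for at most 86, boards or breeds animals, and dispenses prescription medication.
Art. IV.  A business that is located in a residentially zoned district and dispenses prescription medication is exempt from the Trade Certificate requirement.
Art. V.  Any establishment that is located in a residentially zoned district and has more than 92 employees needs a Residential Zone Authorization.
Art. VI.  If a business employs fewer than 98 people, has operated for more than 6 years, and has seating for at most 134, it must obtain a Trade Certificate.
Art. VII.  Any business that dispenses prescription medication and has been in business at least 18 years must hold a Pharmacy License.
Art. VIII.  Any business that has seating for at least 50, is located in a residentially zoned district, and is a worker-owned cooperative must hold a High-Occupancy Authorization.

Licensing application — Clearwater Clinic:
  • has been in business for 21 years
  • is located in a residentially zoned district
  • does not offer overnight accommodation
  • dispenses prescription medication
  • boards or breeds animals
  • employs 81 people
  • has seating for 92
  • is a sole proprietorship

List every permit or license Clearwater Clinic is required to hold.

Art. I. seating 92 < 110; employees 81 < 100 → Operating Certificate not required.
Art. II. employees 81 < 112; years in business 21 < 24 → Municipal Authorization required.
Art. III. seating 92 > 86; boards or breeds animals; dispenses prescription medication → Regulatory Permit not required.
Art. IV. is located in a residentially zoned district; dispenses prescription medication → exempt from Trade Certificate.
Art. V. is located in a residentially zoned district; employees 81 ≤ 92 → Residential Zone Authorization not required.
Art. VI. employees 81 < 98; years in business 21 > 6; seating 92 ≤ 134 → Trade Certificate required.
Art. VII. dispenses prescription medication; years in business 21 ≥ 18 → Pharmacy License required.
Art. VIII. seating 92 ≥ 50; is located in a residentially zoned district; is a sole proprietorship (not: is a worker-owned cooperative) → High-Occupancy Authorization not required.

Municipal Authorization, Pharmacy License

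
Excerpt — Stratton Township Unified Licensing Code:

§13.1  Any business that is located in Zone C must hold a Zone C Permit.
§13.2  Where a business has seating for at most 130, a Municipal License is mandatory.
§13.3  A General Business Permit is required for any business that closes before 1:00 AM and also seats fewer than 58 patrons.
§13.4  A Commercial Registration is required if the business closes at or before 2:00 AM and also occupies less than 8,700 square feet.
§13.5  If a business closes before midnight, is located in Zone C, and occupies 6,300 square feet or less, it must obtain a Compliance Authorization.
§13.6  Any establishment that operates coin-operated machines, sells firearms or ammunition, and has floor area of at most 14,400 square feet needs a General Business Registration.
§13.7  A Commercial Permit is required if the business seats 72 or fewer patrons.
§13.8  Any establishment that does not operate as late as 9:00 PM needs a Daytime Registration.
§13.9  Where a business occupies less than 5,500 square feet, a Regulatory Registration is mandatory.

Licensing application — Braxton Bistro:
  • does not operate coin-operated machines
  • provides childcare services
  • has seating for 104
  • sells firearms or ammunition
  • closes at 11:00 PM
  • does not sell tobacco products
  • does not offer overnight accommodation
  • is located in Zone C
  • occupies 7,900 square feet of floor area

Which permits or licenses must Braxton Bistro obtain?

§13.1 is located in Zone C → Zone C Permit required.
§13.2 seating 104 ≤ 130 → Municipal License required.
§13.3 closes 11:00 PM, at/before 1:00 AM; seating 104 ≥ 58 → General Business Permit not required.
§13.4 closes 11:00 PM, at/before 2:00 AM; floor area 7,900 square feet < 8,700 square feet → Commercial Registration required.
§13.5 closes 11:00 PM, at/before midnight; is located in Zone C; floor area 7,900 square feet > 6,300 square feet → Compliance Authorization not required.
§13.6 does not operate coin-operated machines; sells firearms or ammunition; floor area 7,900 square feet ≤ 14,400 square feet → General Business Registration not required.
§13.7 seating 104 > 72 → Commercial Permit not required.
§13.8 closes 11:00 PM, after 9:00 PM → Daytime Registration not required.
§13.9 floor area 7,900 square feet ≥ 5,500 square feet → Regulatory Registration not required.

Commercial Registration, Municipal License, Zone C Permit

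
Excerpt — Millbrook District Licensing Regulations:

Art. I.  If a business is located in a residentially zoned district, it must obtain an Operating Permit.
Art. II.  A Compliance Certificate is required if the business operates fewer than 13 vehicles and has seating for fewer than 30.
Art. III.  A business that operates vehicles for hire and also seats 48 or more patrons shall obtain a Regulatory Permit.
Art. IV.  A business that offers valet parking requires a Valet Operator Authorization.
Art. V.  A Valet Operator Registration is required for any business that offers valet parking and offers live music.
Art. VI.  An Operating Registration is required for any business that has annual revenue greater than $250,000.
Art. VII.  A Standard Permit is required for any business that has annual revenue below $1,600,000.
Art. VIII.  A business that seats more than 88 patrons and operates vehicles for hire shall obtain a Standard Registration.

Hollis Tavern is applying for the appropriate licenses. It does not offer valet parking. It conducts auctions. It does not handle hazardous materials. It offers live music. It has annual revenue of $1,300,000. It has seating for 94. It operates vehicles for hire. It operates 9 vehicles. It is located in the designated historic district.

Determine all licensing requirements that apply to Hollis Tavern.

Operating Registration, Regulatory Permit, Standard Permit, Standard Registration

Art. I. is located in the designated historic district (not: is located in a residentially zoned district) → Operating Permit not required.
Art. II. vehicles 9 < 13; seating 94 ≥ 30 → Compliance Certificate not required.
Art. III. operates vehicles for hire; seating 94 ≥ 48 → Regulatory Permit required.
Art. IV. does not offer valet parking → Valet Operator Authorization not required.
Art. V. does not offer valet parking; offers live music → Valet Operator Registration not required.
Art. VI. revenue $1,300,000 > $250,000 → Operating Registration required.
Art. VII. revenue $1,300,000 < $1,600,000 → Standard Permit required.
Art. VIII. seating 94 > 88; operates vehicles for hire → Standard Registration required.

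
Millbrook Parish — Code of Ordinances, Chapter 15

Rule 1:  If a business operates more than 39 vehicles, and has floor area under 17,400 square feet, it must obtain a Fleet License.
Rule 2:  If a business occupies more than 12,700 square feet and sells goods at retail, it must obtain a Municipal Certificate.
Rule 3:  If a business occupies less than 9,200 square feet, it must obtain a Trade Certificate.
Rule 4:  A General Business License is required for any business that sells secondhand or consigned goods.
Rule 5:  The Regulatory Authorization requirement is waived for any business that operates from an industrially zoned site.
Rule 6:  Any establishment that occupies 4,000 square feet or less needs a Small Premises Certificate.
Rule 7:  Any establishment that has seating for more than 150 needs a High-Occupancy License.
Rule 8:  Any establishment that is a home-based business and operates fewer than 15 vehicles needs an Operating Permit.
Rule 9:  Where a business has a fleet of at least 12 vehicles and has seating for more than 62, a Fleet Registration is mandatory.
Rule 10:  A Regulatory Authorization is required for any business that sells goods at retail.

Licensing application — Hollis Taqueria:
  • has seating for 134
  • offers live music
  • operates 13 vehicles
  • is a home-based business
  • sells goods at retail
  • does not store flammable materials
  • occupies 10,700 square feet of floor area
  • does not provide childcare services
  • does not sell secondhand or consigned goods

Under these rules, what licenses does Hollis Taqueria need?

Fleet Registration, Operating Permit, Regulatory Authorization

Rule 1: vehicles 13 ≤ 39; floor area 10,700 square feet < 17,400 square feet → Fleet License not required.
Rule 2: floor area 10,700 square feet ≤ 12,700 square feet; sells goods at retail → Municipal Certificate not required.
Rule 3: floor area 10,700 square feet ≥ 9,200 square feet → Trade Certificate not required.
Rule 4: does not sell secondhand or consigned goods → General Business License not required.
Rule 5: is a home-based business (not: operates from an industrially zoned site) → Regulatory Authorization exemption does not apply.
Rule 6: floor area 10,700 square feet > 4,000 square feet → Small Premises Certificate not required.
Rule 7: seating 134 ≤ 150 → High-Occupancy License not required.
Rule 8: is a home-based business; vehicles 13 < 15 → Operating Permit required.
Rule 9: vehicles 13 ≥ 12; seating 134 > 62 → Fleet Registration required.
Rule 10: sells goods at retail → Regulatory Authorization required.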